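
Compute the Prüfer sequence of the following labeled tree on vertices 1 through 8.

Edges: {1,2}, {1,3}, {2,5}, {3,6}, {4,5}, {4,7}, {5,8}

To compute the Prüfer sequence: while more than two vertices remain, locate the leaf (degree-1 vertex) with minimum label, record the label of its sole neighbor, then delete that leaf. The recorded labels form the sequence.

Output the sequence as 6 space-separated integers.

Answer: 3 1 2 5 4 5

Derivation:
Step 1: leaves = {6,7,8}. Remove smallest leaf 6, emit neighbor 3.
Step 2: leaves = {3,7,8}. Remove smallest leaf 3, emit neighbor 1.
Step 3: leaves = {1,7,8}. Remove smallest leaf 1, emit neighbor 2.
Step 4: leaves = {2,7,8}. Remove smallest leaf 2, emit neighbor 5.
Step 5: leaves = {7,8}. Remove smallest leaf 7, emit neighbor 4.
Step 6: leaves = {4,8}. Remove smallest leaf 4, emit neighbor 5.
Done: 2 vertices remain (5, 8). Sequence = [3 1 2 5 4 5]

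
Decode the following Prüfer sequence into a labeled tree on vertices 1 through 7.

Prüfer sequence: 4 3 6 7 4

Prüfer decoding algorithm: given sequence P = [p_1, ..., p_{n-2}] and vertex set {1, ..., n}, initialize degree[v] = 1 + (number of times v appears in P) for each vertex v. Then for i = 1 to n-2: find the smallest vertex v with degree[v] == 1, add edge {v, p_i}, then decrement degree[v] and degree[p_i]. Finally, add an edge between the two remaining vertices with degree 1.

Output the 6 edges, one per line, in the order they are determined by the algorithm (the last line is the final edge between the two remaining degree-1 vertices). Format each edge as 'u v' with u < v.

Answer: 1 4
2 3
3 6
5 7
4 6
4 7

Derivation:
Initial degrees: {1:1, 2:1, 3:2, 4:3, 5:1, 6:2, 7:2}
Step 1: smallest deg-1 vertex = 1, p_1 = 4. Add edge {1,4}. Now deg[1]=0, deg[4]=2.
Step 2: smallest deg-1 vertex = 2, p_2 = 3. Add edge {2,3}. Now deg[2]=0, deg[3]=1.
Step 3: smallest deg-1 vertex = 3, p_3 = 6. Add edge {3,6}. Now deg[3]=0, deg[6]=1.
Step 4: smallest deg-1 vertex = 5, p_4 = 7. Add edge {5,7}. Now deg[5]=0, deg[7]=1.
Step 5: smallest deg-1 vertex = 6, p_5 = 4. Add edge {4,6}. Now deg[6]=0, deg[4]=1.
Final: two remaining deg-1 vertices are 4, 7. Add edge {4,7}.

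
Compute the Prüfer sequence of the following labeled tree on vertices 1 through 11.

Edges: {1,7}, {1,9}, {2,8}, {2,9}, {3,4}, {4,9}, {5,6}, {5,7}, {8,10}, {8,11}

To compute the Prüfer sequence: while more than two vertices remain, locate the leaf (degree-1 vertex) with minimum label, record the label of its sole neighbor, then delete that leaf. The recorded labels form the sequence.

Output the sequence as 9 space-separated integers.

Step 1: leaves = {3,6,10,11}. Remove smallest leaf 3, emit neighbor 4.
Step 2: leaves = {4,6,10,11}. Remove smallest leaf 4, emit neighbor 9.
Step 3: leaves = {6,10,11}. Remove smallest leaf 6, emit neighbor 5.
Step 4: leaves = {5,10,11}. Remove smallest leaf 5, emit neighbor 7.
Step 5: leaves = {7,10,11}. Remove smallest leaf 7, emit neighbor 1.
Step 6: leaves = {1,10,11}. Remove smallest leaf 1, emit neighbor 9.
Step 7: leaves = {9,10,11}. Remove smallest leaf 9, emit neighbor 2.
Step 8: leaves = {2,10,11}. Remove smallest leaf 2, emit neighbor 8.
Step 9: leaves = {10,11}. Remove smallest leaf 10, emit neighbor 8.
Done: 2 vertices remain (8, 11). Sequence = [4 9 5 7 1 9 2 8 8]

Answer: 4 9 5 7 1 9 2 8 8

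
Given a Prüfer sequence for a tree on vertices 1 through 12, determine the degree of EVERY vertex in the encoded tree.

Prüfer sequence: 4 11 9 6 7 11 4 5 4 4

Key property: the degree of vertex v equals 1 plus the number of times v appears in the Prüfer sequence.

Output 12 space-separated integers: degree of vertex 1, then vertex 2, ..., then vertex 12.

p_1 = 4: count[4] becomes 1
p_2 = 11: count[11] becomes 1
p_3 = 9: count[9] becomes 1
p_4 = 6: count[6] becomes 1
p_5 = 7: count[7] becomes 1
p_6 = 11: count[11] becomes 2
p_7 = 4: count[4] becomes 2
p_8 = 5: count[5] becomes 1
p_9 = 4: count[4] becomes 3
p_10 = 4: count[4] becomes 4
Degrees (1 + count): deg[1]=1+0=1, deg[2]=1+0=1, deg[3]=1+0=1, deg[4]=1+4=5, deg[5]=1+1=2, deg[6]=1+1=2, deg[7]=1+1=2, deg[8]=1+0=1, deg[9]=1+1=2, deg[10]=1+0=1, deg[11]=1+2=3, deg[12]=1+0=1

Answer: 1 1 1 5 2 2 2 1 2 1 3 1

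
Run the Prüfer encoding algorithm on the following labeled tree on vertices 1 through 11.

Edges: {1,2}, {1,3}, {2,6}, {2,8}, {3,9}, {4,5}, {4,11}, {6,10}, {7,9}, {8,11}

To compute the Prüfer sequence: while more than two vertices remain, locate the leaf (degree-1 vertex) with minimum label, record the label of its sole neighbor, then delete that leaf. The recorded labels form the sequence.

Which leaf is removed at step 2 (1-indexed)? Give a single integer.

Answer: 4

Derivation:
Step 1: current leaves = {5,7,10}. Remove leaf 5 (neighbor: 4).
Step 2: current leaves = {4,7,10}. Remove leaf 4 (neighbor: 11).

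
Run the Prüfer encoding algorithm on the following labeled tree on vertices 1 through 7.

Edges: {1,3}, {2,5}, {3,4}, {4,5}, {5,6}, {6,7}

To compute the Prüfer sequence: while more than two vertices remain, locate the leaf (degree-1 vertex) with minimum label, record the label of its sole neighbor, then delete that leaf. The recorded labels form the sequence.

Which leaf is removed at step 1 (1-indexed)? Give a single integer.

Answer: 1

Derivation:
Step 1: current leaves = {1,2,7}. Remove leaf 1 (neighbor: 3).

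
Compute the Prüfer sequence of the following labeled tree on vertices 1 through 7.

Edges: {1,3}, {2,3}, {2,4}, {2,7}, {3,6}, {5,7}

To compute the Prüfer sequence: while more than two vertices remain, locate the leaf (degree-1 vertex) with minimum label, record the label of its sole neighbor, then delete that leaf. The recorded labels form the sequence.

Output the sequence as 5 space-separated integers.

Step 1: leaves = {1,4,5,6}. Remove smallest leaf 1, emit neighbor 3.
Step 2: leaves = {4,5,6}. Remove smallest leaf 4, emit neighbor 2.
Step 3: leaves = {5,6}. Remove smallest leaf 5, emit neighbor 7.
Step 4: leaves = {6,7}. Remove smallest leaf 6, emit neighbor 3.
Step 5: leaves = {3,7}. Remove smallest leaf 3, emit neighbor 2.
Done: 2 vertices remain (2, 7). Sequence = [3 2 7 3 2]

Answer: 3 2 7 3 2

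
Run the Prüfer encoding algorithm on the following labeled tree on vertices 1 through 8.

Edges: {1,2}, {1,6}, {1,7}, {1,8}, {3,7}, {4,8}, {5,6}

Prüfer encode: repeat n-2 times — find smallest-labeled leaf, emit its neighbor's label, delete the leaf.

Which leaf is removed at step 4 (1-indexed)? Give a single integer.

Step 1: current leaves = {2,3,4,5}. Remove leaf 2 (neighbor: 1).
Step 2: current leaves = {3,4,5}. Remove leaf 3 (neighbor: 7).
Step 3: current leaves = {4,5,7}. Remove leaf 4 (neighbor: 8).
Step 4: current leaves = {5,7,8}. Remove leaf 5 (neighbor: 6).

Answer: 5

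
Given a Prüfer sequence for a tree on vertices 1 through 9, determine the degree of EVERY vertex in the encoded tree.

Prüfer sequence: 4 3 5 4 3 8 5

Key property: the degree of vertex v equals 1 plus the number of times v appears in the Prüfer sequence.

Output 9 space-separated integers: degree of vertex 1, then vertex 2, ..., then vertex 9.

Answer: 1 1 3 3 3 1 1 2 1

Derivation:
p_1 = 4: count[4] becomes 1
p_2 = 3: count[3] becomes 1
p_3 = 5: count[5] becomes 1
p_4 = 4: count[4] becomes 2
p_5 = 3: count[3] becomes 2
p_6 = 8: count[8] becomes 1
p_7 = 5: count[5] becomes 2
Degrees (1 + count): deg[1]=1+0=1, deg[2]=1+0=1, deg[3]=1+2=3, deg[4]=1+2=3, deg[5]=1+2=3, deg[6]=1+0=1, deg[7]=1+0=1, deg[8]=1+1=2, deg[9]=1+0=1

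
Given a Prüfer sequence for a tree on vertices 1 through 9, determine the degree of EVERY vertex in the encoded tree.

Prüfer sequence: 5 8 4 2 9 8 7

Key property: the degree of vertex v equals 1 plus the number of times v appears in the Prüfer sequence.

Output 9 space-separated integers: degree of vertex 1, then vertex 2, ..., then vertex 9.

Answer: 1 2 1 2 2 1 2 3 2

Derivation:
p_1 = 5: count[5] becomes 1
p_2 = 8: count[8] becomes 1
p_3 = 4: count[4] becomes 1
p_4 = 2: count[2] becomes 1
p_5 = 9: count[9] becomes 1
p_6 = 8: count[8] becomes 2
p_7 = 7: count[7] becomes 1
Degrees (1 + count): deg[1]=1+0=1, deg[2]=1+1=2, deg[3]=1+0=1, deg[4]=1+1=2, deg[5]=1+1=2, deg[6]=1+0=1, deg[7]=1+1=2, deg[8]=1+2=3, deg[9]=1+1=2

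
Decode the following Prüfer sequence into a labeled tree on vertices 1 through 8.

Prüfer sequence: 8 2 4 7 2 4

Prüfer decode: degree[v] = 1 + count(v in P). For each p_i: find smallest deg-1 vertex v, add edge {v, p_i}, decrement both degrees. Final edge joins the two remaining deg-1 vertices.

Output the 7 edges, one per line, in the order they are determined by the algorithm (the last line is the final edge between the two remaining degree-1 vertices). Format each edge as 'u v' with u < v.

Initial degrees: {1:1, 2:3, 3:1, 4:3, 5:1, 6:1, 7:2, 8:2}
Step 1: smallest deg-1 vertex = 1, p_1 = 8. Add edge {1,8}. Now deg[1]=0, deg[8]=1.
Step 2: smallest deg-1 vertex = 3, p_2 = 2. Add edge {2,3}. Now deg[3]=0, deg[2]=2.
Step 3: smallest deg-1 vertex = 5, p_3 = 4. Add edge {4,5}. Now deg[5]=0, deg[4]=2.
Step 4: smallest deg-1 vertex = 6, p_4 = 7. Add edge {6,7}. Now deg[6]=0, deg[7]=1.
Step 5: smallest deg-1 vertex = 7, p_5 = 2. Add edge {2,7}. Now deg[7]=0, deg[2]=1.
Step 6: smallest deg-1 vertex = 2, p_6 = 4. Add edge {2,4}. Now deg[2]=0, deg[4]=1.
Final: two remaining deg-1 vertices are 4, 8. Add edge {4,8}.

Answer: 1 8
2 3
4 5
6 7
2 7
2 4
4 8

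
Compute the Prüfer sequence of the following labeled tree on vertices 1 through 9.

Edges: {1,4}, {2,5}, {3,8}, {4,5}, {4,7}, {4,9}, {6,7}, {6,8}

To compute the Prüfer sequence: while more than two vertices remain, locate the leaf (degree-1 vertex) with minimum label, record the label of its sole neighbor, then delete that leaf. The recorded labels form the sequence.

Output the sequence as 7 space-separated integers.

Step 1: leaves = {1,2,3,9}. Remove smallest leaf 1, emit neighbor 4.
Step 2: leaves = {2,3,9}. Remove smallest leaf 2, emit neighbor 5.
Step 3: leaves = {3,5,9}. Remove smallest leaf 3, emit neighbor 8.
Step 4: leaves = {5,8,9}. Remove smallest leaf 5, emit neighbor 4.
Step 5: leaves = {8,9}. Remove smallest leaf 8, emit neighbor 6.
Step 6: leaves = {6,9}. Remove smallest leaf 6, emit neighbor 7.
Step 7: leaves = {7,9}. Remove smallest leaf 7, emit neighbor 4.
Done: 2 vertices remain (4, 9). Sequence = [4 5 8 4 6 7 4]

Answer: 4 5 8 4 6 7 4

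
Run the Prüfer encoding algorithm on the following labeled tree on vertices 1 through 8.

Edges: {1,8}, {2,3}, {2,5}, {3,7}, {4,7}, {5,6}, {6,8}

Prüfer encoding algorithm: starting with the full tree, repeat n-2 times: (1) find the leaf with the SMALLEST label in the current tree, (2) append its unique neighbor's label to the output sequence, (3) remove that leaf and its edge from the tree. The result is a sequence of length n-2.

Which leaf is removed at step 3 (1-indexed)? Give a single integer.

Step 1: current leaves = {1,4}. Remove leaf 1 (neighbor: 8).
Step 2: current leaves = {4,8}. Remove leaf 4 (neighbor: 7).
Step 3: current leaves = {7,8}. Remove leaf 7 (neighbor: 3).

Answer: 7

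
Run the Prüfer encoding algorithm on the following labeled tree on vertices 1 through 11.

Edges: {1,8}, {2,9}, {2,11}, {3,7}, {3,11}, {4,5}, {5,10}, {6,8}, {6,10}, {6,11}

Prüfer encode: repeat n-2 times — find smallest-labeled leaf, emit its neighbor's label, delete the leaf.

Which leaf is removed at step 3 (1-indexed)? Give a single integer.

Answer: 5

Derivation:
Step 1: current leaves = {1,4,7,9}. Remove leaf 1 (neighbor: 8).
Step 2: current leaves = {4,7,8,9}. Remove leaf 4 (neighbor: 5).
Step 3: current leaves = {5,7,8,9}. Remove leaf 5 (neighbor: 10).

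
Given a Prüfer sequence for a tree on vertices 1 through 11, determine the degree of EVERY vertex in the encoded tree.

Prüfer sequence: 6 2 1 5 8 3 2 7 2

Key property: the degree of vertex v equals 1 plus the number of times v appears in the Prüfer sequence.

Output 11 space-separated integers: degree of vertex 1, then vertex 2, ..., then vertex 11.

Answer: 2 4 2 1 2 2 2 2 1 1 1

Derivation:
p_1 = 6: count[6] becomes 1
p_2 = 2: count[2] becomes 1
p_3 = 1: count[1] becomes 1
p_4 = 5: count[5] becomes 1
p_5 = 8: count[8] becomes 1
p_6 = 3: count[3] becomes 1
p_7 = 2: count[2] becomes 2
p_8 = 7: count[7] becomes 1
p_9 = 2: count[2] becomes 3
Degrees (1 + count): deg[1]=1+1=2, deg[2]=1+3=4, deg[3]=1+1=2, deg[4]=1+0=1, deg[5]=1+1=2, deg[6]=1+1=2, deg[7]=1+1=2, deg[8]=1+1=2, deg[9]=1+0=1, deg[10]=1+0=1, deg[11]=1+0=1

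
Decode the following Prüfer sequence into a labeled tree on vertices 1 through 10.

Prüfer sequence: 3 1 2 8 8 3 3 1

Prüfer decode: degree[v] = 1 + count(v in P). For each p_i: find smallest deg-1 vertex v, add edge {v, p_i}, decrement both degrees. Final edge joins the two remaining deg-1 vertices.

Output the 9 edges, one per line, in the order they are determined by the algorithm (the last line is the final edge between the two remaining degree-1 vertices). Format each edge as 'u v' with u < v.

Initial degrees: {1:3, 2:2, 3:4, 4:1, 5:1, 6:1, 7:1, 8:3, 9:1, 10:1}
Step 1: smallest deg-1 vertex = 4, p_1 = 3. Add edge {3,4}. Now deg[4]=0, deg[3]=3.
Step 2: smallest deg-1 vertex = 5, p_2 = 1. Add edge {1,5}. Now deg[5]=0, deg[1]=2.
Step 3: smallest deg-1 vertex = 6, p_3 = 2. Add edge {2,6}. Now deg[6]=0, deg[2]=1.
Step 4: smallest deg-1 vertex = 2, p_4 = 8. Add edge {2,8}. Now deg[2]=0, deg[8]=2.
Step 5: smallest deg-1 vertex = 7, p_5 = 8. Add edge {7,8}. Now deg[7]=0, deg[8]=1.
Step 6: smallest deg-1 vertex = 8, p_6 = 3. Add edge {3,8}. Now deg[8]=0, deg[3]=2.
Step 7: smallest deg-1 vertex = 9, p_7 = 3. Add edge {3,9}. Now deg[9]=0, deg[3]=1.
Step 8: smallest deg-1 vertex = 3, p_8 = 1. Add edge {1,3}. Now deg[3]=0, deg[1]=1.
Final: two remaining deg-1 vertices are 1, 10. Add edge {1,10}.

Answer: 3 4
1 5
2 6
2 8
7 8
3 8
3 9
1 3
1 10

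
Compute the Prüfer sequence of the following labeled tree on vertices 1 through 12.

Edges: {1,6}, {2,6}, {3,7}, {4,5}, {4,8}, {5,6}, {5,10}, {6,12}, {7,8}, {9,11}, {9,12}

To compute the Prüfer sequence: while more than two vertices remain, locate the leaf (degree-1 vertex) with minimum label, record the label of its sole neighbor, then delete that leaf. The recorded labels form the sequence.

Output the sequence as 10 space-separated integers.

Step 1: leaves = {1,2,3,10,11}. Remove smallest leaf 1, emit neighbor 6.
Step 2: leaves = {2,3,10,11}. Remove smallest leaf 2, emit neighbor 6.
Step 3: leaves = {3,10,11}. Remove smallest leaf 3, emit neighbor 7.
Step 4: leaves = {7,10,11}. Remove smallest leaf 7, emit neighbor 8.
Step 5: leaves = {8,10,11}. Remove smallest leaf 8, emit neighbor 4.
Step 6: leaves = {4,10,11}. Remove smallest leaf 4, emit neighbor 5.
Step 7: leaves = {10,11}. Remove smallest leaf 10, emit neighbor 5.
Step 8: leaves = {5,11}. Remove smallest leaf 5, emit neighbor 6.
Step 9: leaves = {6,11}. Remove smallest leaf 6, emit neighbor 12.
Step 10: leaves = {11,12}. Remove smallest leaf 11, emit neighbor 9.
Done: 2 vertices remain (9, 12). Sequence = [6 6 7 8 4 5 5 6 12 9]

Answer: 6 6 7 8 4 5 5 6 12 9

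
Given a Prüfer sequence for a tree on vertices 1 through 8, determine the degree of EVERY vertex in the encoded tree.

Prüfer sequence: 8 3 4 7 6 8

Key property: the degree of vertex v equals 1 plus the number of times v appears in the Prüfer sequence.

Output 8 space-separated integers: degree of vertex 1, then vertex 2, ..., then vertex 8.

Answer: 1 1 2 2 1 2 2 3

Derivation:
p_1 = 8: count[8] becomes 1
p_2 = 3: count[3] becomes 1
p_3 = 4: count[4] becomes 1
p_4 = 7: count[7] becomes 1
p_5 = 6: count[6] becomes 1
p_6 = 8: count[8] becomes 2
Degrees (1 + count): deg[1]=1+0=1, deg[2]=1+0=1, deg[3]=1+1=2, deg[4]=1+1=2, deg[5]=1+0=1, deg[6]=1+1=2, deg[7]=1+1=2, deg[8]=1+2=3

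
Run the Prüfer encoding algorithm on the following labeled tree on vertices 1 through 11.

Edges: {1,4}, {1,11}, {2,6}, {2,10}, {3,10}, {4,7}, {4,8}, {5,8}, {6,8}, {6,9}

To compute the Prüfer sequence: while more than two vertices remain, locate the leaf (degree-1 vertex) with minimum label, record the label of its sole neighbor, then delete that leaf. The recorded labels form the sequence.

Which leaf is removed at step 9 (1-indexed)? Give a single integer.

Step 1: current leaves = {3,5,7,9,11}. Remove leaf 3 (neighbor: 10).
Step 2: current leaves = {5,7,9,10,11}. Remove leaf 5 (neighbor: 8).
Step 3: current leaves = {7,9,10,11}. Remove leaf 7 (neighbor: 4).
Step 4: current leaves = {9,10,11}. Remove leaf 9 (neighbor: 6).
Step 5: current leaves = {10,11}. Remove leaf 10 (neighbor: 2).
Step 6: current leaves = {2,11}. Remove leaf 2 (neighbor: 6).
Step 7: current leaves = {6,11}. Remove leaf 6 (neighbor: 8).
Step 8: current leaves = {8,11}. Remove leaf 8 (neighbor: 4).
Step 9: current leaves = {4,11}. Remove leaf 4 (neighbor: 1).

Answer: 4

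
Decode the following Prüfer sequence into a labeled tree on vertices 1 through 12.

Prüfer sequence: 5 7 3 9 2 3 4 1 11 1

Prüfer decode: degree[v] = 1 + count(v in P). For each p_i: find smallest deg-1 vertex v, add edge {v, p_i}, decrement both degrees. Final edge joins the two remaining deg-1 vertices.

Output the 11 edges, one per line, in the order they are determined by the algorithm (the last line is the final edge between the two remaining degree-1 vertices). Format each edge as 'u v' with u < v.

Answer: 5 6
5 7
3 7
8 9
2 9
2 3
3 4
1 4
10 11
1 11
1 12

Derivation:
Initial degrees: {1:3, 2:2, 3:3, 4:2, 5:2, 6:1, 7:2, 8:1, 9:2, 10:1, 11:2, 12:1}
Step 1: smallest deg-1 vertex = 6, p_1 = 5. Add edge {5,6}. Now deg[6]=0, deg[5]=1.
Step 2: smallest deg-1 vertex = 5, p_2 = 7. Add edge {5,7}. Now deg[5]=0, deg[7]=1.
Step 3: smallest deg-1 vertex = 7, p_3 = 3. Add edge {3,7}. Now deg[7]=0, deg[3]=2.
Step 4: smallest deg-1 vertex = 8, p_4 = 9. Add edge {8,9}. Now deg[8]=0, deg[9]=1.
Step 5: smallest deg-1 vertex = 9, p_5 = 2. Add edge {2,9}. Now deg[9]=0, deg[2]=1.
Step 6: smallest deg-1 vertex = 2, p_6 = 3. Add edge {2,3}. Now deg[2]=0, deg[3]=1.
Step 7: smallest deg-1 vertex = 3, p_7 = 4. Add edge {3,4}. Now deg[3]=0, deg[4]=1.
Step 8: smallest deg-1 vertex = 4, p_8 = 1. Add edge {1,4}. Now deg[4]=0, deg[1]=2.
Step 9: smallest deg-1 vertex = 10, p_9 = 11. Add edge {10,11}. Now deg[10]=0, deg[11]=1.
Step 10: smallest deg-1 vertex = 11, p_10 = 1. Add edge {1,11}. Now deg[11]=0, deg[1]=1.
Final: two remaining deg-1 vertices are 1, 12. Add edge {1,12}.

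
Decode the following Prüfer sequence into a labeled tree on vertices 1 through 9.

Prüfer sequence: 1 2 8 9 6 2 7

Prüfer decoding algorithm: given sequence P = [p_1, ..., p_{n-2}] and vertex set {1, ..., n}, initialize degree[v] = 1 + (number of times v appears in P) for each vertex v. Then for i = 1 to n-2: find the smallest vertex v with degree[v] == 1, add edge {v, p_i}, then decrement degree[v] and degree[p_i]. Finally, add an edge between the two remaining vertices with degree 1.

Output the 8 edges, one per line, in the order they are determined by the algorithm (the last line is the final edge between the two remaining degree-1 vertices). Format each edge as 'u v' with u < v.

Initial degrees: {1:2, 2:3, 3:1, 4:1, 5:1, 6:2, 7:2, 8:2, 9:2}
Step 1: smallest deg-1 vertex = 3, p_1 = 1. Add edge {1,3}. Now deg[3]=0, deg[1]=1.
Step 2: smallest deg-1 vertex = 1, p_2 = 2. Add edge {1,2}. Now deg[1]=0, deg[2]=2.
Step 3: smallest deg-1 vertex = 4, p_3 = 8. Add edge {4,8}. Now deg[4]=0, deg[8]=1.
Step 4: smallest deg-1 vertex = 5, p_4 = 9. Add edge {5,9}. Now deg[5]=0, deg[9]=1.
Step 5: smallest deg-1 vertex = 8, p_5 = 6. Add edge {6,8}. Now deg[8]=0, deg[6]=1.
Step 6: smallest deg-1 vertex = 6, p_6 = 2. Add edge {2,6}. Now deg[6]=0, deg[2]=1.
Step 7: smallest deg-1 vertex = 2, p_7 = 7. Add edge {2,7}. Now deg[2]=0, deg[7]=1.
Final: two remaining deg-1 vertices are 7, 9. Add edge {7,9}.

Answer: 1 3
1 2
4 8
5 9
6 8
2 6
2 7
7 9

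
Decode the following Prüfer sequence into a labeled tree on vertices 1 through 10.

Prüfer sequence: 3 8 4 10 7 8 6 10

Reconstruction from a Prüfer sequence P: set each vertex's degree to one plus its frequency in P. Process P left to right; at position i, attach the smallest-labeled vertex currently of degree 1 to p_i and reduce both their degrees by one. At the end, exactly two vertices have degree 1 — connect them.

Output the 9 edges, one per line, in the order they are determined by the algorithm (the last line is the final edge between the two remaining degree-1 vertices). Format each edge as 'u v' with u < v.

Answer: 1 3
2 8
3 4
4 10
5 7
7 8
6 8
6 10
9 10

Derivation:
Initial degrees: {1:1, 2:1, 3:2, 4:2, 5:1, 6:2, 7:2, 8:3, 9:1, 10:3}
Step 1: smallest deg-1 vertex = 1, p_1 = 3. Add edge {1,3}. Now deg[1]=0, deg[3]=1.
Step 2: smallest deg-1 vertex = 2, p_2 = 8. Add edge {2,8}. Now deg[2]=0, deg[8]=2.
Step 3: smallest deg-1 vertex = 3, p_3 = 4. Add edge {3,4}. Now deg[3]=0, deg[4]=1.
Step 4: smallest deg-1 vertex = 4, p_4 = 10. Add edge {4,10}. Now deg[4]=0, deg[10]=2.
Step 5: smallest deg-1 vertex = 5, p_5 = 7. Add edge {5,7}. Now deg[5]=0, deg[7]=1.
Step 6: smallest deg-1 vertex = 7, p_6 = 8. Add edge {7,8}. Now deg[7]=0, deg[8]=1.
Step 7: smallest deg-1 vertex = 8, p_7 = 6. Add edge {6,8}. Now deg[8]=0, deg[6]=1.
Step 8: smallest deg-1 vertex = 6, p_8 = 10. Add edge {6,10}. Now deg[6]=0, deg[10]=1.
Final: two remaining deg-1 vertices are 9, 10. Add edge {9,10}.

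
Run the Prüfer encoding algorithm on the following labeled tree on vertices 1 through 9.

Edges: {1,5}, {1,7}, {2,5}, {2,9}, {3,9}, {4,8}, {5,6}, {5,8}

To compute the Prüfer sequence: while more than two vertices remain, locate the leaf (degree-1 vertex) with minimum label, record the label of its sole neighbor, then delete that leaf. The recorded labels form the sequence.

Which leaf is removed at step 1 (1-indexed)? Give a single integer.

Step 1: current leaves = {3,4,6,7}. Remove leaf 3 (neighbor: 9).

Answer: 3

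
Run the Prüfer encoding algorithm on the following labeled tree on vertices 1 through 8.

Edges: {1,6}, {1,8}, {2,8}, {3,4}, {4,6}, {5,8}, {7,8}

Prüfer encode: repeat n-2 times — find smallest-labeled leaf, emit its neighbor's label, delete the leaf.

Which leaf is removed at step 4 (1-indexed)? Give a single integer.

Step 1: current leaves = {2,3,5,7}. Remove leaf 2 (neighbor: 8).
Step 2: current leaves = {3,5,7}. Remove leaf 3 (neighbor: 4).
Step 3: current leaves = {4,5,7}. Remove leaf 4 (neighbor: 6).
Step 4: current leaves = {5,6,7}. Remove leaf 5 (neighbor: 8).

Answer: 5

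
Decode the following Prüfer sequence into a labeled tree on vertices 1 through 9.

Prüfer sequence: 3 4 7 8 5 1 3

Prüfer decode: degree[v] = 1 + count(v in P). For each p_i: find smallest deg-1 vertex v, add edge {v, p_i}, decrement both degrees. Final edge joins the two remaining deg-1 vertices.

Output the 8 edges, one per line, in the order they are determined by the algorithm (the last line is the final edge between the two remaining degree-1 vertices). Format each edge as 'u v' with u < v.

Initial degrees: {1:2, 2:1, 3:3, 4:2, 5:2, 6:1, 7:2, 8:2, 9:1}
Step 1: smallest deg-1 vertex = 2, p_1 = 3. Add edge {2,3}. Now deg[2]=0, deg[3]=2.
Step 2: smallest deg-1 vertex = 6, p_2 = 4. Add edge {4,6}. Now deg[6]=0, deg[4]=1.
Step 3: smallest deg-1 vertex = 4, p_3 = 7. Add edge {4,7}. Now deg[4]=0, deg[7]=1.
Step 4: smallest deg-1 vertex = 7, p_4 = 8. Add edge {7,8}. Now deg[7]=0, deg[8]=1.
Step 5: smallest deg-1 vertex = 8, p_5 = 5. Add edge {5,8}. Now deg[8]=0, deg[5]=1.
Step 6: smallest deg-1 vertex = 5, p_6 = 1. Add edge {1,5}. Now deg[5]=0, deg[1]=1.
Step 7: smallest deg-1 vertex = 1, p_7 = 3. Add edge {1,3}. Now deg[1]=0, deg[3]=1.
Final: two remaining deg-1 vertices are 3, 9. Add edge {3,9}.

Answer: 2 3
4 6
4 7
7 8
5 8
1 5
1 3
3 9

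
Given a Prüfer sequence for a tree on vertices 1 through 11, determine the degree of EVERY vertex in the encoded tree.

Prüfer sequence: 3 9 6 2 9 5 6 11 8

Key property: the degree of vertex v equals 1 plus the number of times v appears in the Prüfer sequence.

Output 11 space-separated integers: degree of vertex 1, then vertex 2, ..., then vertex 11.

Answer: 1 2 2 1 2 3 1 2 3 1 2

Derivation:
p_1 = 3: count[3] becomes 1
p_2 = 9: count[9] becomes 1
p_3 = 6: count[6] becomes 1
p_4 = 2: count[2] becomes 1
p_5 = 9: count[9] becomes 2
p_6 = 5: count[5] becomes 1
p_7 = 6: count[6] becomes 2
p_8 = 11: count[11] becomes 1
p_9 = 8: count[8] becomes 1
Degrees (1 + count): deg[1]=1+0=1, deg[2]=1+1=2, deg[3]=1+1=2, deg[4]=1+0=1, deg[5]=1+1=2, deg[6]=1+2=3, deg[7]=1+0=1, deg[8]=1+1=2, deg[9]=1+2=3, deg[10]=1+0=1, deg[11]=1+1=2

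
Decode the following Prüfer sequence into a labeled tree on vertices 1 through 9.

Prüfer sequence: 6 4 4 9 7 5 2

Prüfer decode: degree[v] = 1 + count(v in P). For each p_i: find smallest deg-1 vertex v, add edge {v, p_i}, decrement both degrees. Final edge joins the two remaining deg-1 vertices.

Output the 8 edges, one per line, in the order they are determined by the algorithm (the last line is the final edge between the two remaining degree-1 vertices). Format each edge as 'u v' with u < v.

Initial degrees: {1:1, 2:2, 3:1, 4:3, 5:2, 6:2, 7:2, 8:1, 9:2}
Step 1: smallest deg-1 vertex = 1, p_1 = 6. Add edge {1,6}. Now deg[1]=0, deg[6]=1.
Step 2: smallest deg-1 vertex = 3, p_2 = 4. Add edge {3,4}. Now deg[3]=0, deg[4]=2.
Step 3: smallest deg-1 vertex = 6, p_3 = 4. Add edge {4,6}. Now deg[6]=0, deg[4]=1.
Step 4: smallest deg-1 vertex = 4, p_4 = 9. Add edge {4,9}. Now deg[4]=0, deg[9]=1.
Step 5: smallest deg-1 vertex = 8, p_5 = 7. Add edge {7,8}. Now deg[8]=0, deg[7]=1.
Step 6: smallest deg-1 vertex = 7, p_6 = 5. Add edge {5,7}. Now deg[7]=0, deg[5]=1.
Step 7: smallest deg-1 vertex = 5, p_7 = 2. Add edge {2,5}. Now deg[5]=0, deg[2]=1.
Final: two remaining deg-1 vertices are 2, 9. Add edge {2,9}.

Answer: 1 6
3 4
4 6
4 9
7 8
5 7
2 5
2 9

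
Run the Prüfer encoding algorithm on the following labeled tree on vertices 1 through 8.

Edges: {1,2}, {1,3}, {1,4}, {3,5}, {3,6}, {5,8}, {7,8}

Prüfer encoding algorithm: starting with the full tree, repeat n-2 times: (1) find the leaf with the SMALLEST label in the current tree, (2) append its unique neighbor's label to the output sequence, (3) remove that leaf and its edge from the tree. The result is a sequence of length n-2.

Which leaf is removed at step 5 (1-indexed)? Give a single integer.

Step 1: current leaves = {2,4,6,7}. Remove leaf 2 (neighbor: 1).
Step 2: current leaves = {4,6,7}. Remove leaf 4 (neighbor: 1).
Step 3: current leaves = {1,6,7}. Remove leaf 1 (neighbor: 3).
Step 4: current leaves = {6,7}. Remove leaf 6 (neighbor: 3).
Step 5: current leaves = {3,7}. Remove leaf 3 (neighbor: 5).

Answer: 3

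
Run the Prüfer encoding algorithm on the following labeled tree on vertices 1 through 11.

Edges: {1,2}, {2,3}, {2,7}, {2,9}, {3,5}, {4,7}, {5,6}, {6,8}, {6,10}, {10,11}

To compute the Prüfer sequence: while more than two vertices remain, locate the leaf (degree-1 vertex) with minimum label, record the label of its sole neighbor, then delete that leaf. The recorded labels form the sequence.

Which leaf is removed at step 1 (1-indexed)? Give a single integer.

Answer: 1

Derivation:
Step 1: current leaves = {1,4,8,9,11}. Remove leaf 1 (neighbor: 2).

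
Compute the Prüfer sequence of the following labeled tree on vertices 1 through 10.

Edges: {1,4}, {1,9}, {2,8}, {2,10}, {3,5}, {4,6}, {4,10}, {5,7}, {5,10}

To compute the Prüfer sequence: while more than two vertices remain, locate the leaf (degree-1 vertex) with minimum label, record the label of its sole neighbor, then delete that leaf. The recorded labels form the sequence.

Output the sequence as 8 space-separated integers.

Step 1: leaves = {3,6,7,8,9}. Remove smallest leaf 3, emit neighbor 5.
Step 2: leaves = {6,7,8,9}. Remove smallest leaf 6, emit neighbor 4.
Step 3: leaves = {7,8,9}. Remove smallest leaf 7, emit neighbor 5.
Step 4: leaves = {5,8,9}. Remove smallest leaf 5, emit neighbor 10.
Step 5: leaves = {8,9}. Remove smallest leaf 8, emit neighbor 2.
Step 6: leaves = {2,9}. Remove smallest leaf 2, emit neighbor 10.
Step 7: leaves = {9,10}. Remove smallest leaf 9, emit neighbor 1.
Step 8: leaves = {1,10}. Remove smallest leaf 1, emit neighbor 4.
Done: 2 vertices remain (4, 10). Sequence = [5 4 5 10 2 10 1 4]

Answer: 5 4 5 10 2 10 1 4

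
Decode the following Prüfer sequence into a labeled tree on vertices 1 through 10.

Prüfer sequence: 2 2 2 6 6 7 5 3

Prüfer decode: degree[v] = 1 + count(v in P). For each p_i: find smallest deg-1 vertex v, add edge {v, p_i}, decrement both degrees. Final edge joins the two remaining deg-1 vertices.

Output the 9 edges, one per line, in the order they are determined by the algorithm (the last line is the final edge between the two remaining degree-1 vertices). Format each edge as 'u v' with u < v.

Initial degrees: {1:1, 2:4, 3:2, 4:1, 5:2, 6:3, 7:2, 8:1, 9:1, 10:1}
Step 1: smallest deg-1 vertex = 1, p_1 = 2. Add edge {1,2}. Now deg[1]=0, deg[2]=3.
Step 2: smallest deg-1 vertex = 4, p_2 = 2. Add edge {2,4}. Now deg[4]=0, deg[2]=2.
Step 3: smallest deg-1 vertex = 8, p_3 = 2. Add edge {2,8}. Now deg[8]=0, deg[2]=1.
Step 4: smallest deg-1 vertex = 2, p_4 = 6. Add edge {2,6}. Now deg[2]=0, deg[6]=2.
Step 5: smallest deg-1 vertex = 9, p_5 = 6. Add edge {6,9}. Now deg[9]=0, deg[6]=1.
Step 6: smallest deg-1 vertex = 6, p_6 = 7. Add edge {6,7}. Now deg[6]=0, deg[7]=1.
Step 7: smallest deg-1 vertex = 7, p_7 = 5. Add edge {5,7}. Now deg[7]=0, deg[5]=1.
Step 8: smallest deg-1 vertex = 5, p_8 = 3. Add edge {3,5}. Now deg[5]=0, deg[3]=1.
Final: two remaining deg-1 vertices are 3, 10. Add edge {3,10}.

Answer: 1 2
2 4
2 8
2 6
6 9
6 7
5 7
3 5
3 10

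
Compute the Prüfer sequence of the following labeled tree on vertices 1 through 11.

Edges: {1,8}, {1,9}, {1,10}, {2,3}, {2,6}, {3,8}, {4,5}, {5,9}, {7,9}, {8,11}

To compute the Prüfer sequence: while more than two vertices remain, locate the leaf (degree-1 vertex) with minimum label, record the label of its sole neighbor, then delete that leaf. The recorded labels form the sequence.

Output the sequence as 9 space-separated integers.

Step 1: leaves = {4,6,7,10,11}. Remove smallest leaf 4, emit neighbor 5.
Step 2: leaves = {5,6,7,10,11}. Remove smallest leaf 5, emit neighbor 9.
Step 3: leaves = {6,7,10,11}. Remove smallest leaf 6, emit neighbor 2.
Step 4: leaves = {2,7,10,11}. Remove smallest leaf 2, emit neighbor 3.
Step 5: leaves = {3,7,10,11}. Remove smallest leaf 3, emit neighbor 8.
Step 6: leaves = {7,10,11}. Remove smallest leaf 7, emit neighbor 9.
Step 7: leaves = {9,10,11}. Remove smallest leaf 9, emit neighbor 1.
Step 8: leaves = {10,11}. Remove smallest leaf 10, emit neighbor 1.
Step 9: leaves = {1,11}. Remove smallest leaf 1, emit neighbor 8.
Done: 2 vertices remain (8, 11). Sequence = [5 9 2 3 8 9 1 1 8]

Answer: 5 9 2 3 8 9 1 1 8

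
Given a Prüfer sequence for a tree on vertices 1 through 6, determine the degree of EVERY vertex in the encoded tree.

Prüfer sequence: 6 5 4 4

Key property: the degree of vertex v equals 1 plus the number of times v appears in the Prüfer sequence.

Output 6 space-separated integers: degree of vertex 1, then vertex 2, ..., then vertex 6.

p_1 = 6: count[6] becomes 1
p_2 = 5: count[5] becomes 1
p_3 = 4: count[4] becomes 1
p_4 = 4: count[4] becomes 2
Degrees (1 + count): deg[1]=1+0=1, deg[2]=1+0=1, deg[3]=1+0=1, deg[4]=1+2=3, deg[5]=1+1=2, deg[6]=1+1=2

Answer: 1 1 1 3 2 2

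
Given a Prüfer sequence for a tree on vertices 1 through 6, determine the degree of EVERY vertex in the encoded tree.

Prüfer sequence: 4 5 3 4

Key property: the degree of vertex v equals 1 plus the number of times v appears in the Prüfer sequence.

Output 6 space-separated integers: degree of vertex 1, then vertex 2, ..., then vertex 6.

Answer: 1 1 2 3 2 1

Derivation:
p_1 = 4: count[4] becomes 1
p_2 = 5: count[5] becomes 1
p_3 = 3: count[3] becomes 1
p_4 = 4: count[4] becomes 2
Degrees (1 + count): deg[1]=1+0=1, deg[2]=1+0=1, deg[3]=1+1=2, deg[4]=1+2=3, deg[5]=1+1=2, deg[6]=1+0=1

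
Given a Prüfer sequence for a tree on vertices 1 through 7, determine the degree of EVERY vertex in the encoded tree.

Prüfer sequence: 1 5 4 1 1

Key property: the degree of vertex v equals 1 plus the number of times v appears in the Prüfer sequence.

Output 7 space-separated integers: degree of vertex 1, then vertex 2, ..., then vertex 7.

p_1 = 1: count[1] becomes 1
p_2 = 5: count[5] becomes 1
p_3 = 4: count[4] becomes 1
p_4 = 1: count[1] becomes 2
p_5 = 1: count[1] becomes 3
Degrees (1 + count): deg[1]=1+3=4, deg[2]=1+0=1, deg[3]=1+0=1, deg[4]=1+1=2, deg[5]=1+1=2, deg[6]=1+0=1, deg[7]=1+0=1

Answer: 4 1 1 2 2 1 1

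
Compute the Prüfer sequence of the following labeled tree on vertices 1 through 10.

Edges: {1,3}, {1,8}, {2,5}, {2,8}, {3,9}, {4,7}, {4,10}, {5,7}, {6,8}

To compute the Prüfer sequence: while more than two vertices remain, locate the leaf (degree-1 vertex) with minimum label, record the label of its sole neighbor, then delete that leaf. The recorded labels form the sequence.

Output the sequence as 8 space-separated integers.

Answer: 8 3 1 8 2 5 7 4

Derivation:
Step 1: leaves = {6,9,10}. Remove smallest leaf 6, emit neighbor 8.
Step 2: leaves = {9,10}. Remove smallest leaf 9, emit neighbor 3.
Step 3: leaves = {3,10}. Remove smallest leaf 3, emit neighbor 1.
Step 4: leaves = {1,10}. Remove smallest leaf 1, emit neighbor 8.
Step 5: leaves = {8,10}. Remove smallest leaf 8, emit neighbor 2.
Step 6: leaves = {2,10}. Remove smallest leaf 2, emit neighbor 5.
Step 7: leaves = {5,10}. Remove smallest leaf 5, emit neighbor 7.
Step 8: leaves = {7,10}. Remove smallest leaf 7, emit neighbor 4.
Done: 2 vertices remain (4, 10). Sequence = [8 3 1 8 2 5 7 4]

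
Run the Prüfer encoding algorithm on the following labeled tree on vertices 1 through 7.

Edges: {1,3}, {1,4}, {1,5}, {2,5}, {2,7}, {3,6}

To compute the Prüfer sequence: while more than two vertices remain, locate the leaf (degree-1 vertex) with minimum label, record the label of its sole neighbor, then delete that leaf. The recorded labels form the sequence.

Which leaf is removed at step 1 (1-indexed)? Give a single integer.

Step 1: current leaves = {4,6,7}. Remove leaf 4 (neighbor: 1).

Answer: 4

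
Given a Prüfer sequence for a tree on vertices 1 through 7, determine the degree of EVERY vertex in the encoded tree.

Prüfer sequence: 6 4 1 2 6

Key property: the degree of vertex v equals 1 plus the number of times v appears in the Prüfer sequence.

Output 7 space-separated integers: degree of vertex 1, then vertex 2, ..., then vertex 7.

Answer: 2 2 1 2 1 3 1

Derivation:
p_1 = 6: count[6] becomes 1
p_2 = 4: count[4] becomes 1
p_3 = 1: count[1] becomes 1
p_4 = 2: count[2] becomes 1
p_5 = 6: count[6] becomes 2
Degrees (1 + count): deg[1]=1+1=2, deg[2]=1+1=2, deg[3]=1+0=1, deg[4]=1+1=2, deg[5]=1+0=1, deg[6]=1+2=3, deg[7]=1+0=1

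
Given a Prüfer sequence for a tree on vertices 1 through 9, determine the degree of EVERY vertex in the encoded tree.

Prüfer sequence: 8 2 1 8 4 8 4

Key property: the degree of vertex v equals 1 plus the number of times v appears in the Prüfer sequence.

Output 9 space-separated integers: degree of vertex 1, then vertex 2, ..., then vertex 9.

Answer: 2 2 1 3 1 1 1 4 1

Derivation:
p_1 = 8: count[8] becomes 1
p_2 = 2: count[2] becomes 1
p_3 = 1: count[1] becomes 1
p_4 = 8: count[8] becomes 2
p_5 = 4: count[4] becomes 1
p_6 = 8: count[8] becomes 3
p_7 = 4: count[4] becomes 2
Degrees (1 + count): deg[1]=1+1=2, deg[2]=1+1=2, deg[3]=1+0=1, deg[4]=1+2=3, deg[5]=1+0=1, deg[6]=1+0=1, deg[7]=1+0=1, deg[8]=1+3=4, deg[9]=1+0=1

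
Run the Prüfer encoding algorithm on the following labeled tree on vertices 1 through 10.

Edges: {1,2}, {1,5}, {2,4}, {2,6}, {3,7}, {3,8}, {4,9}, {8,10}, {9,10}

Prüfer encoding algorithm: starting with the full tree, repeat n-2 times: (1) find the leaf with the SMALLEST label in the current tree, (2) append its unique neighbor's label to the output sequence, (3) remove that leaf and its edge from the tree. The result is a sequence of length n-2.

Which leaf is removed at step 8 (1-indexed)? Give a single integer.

Step 1: current leaves = {5,6,7}. Remove leaf 5 (neighbor: 1).
Step 2: current leaves = {1,6,7}. Remove leaf 1 (neighbor: 2).
Step 3: current leaves = {6,7}. Remove leaf 6 (neighbor: 2).
Step 4: current leaves = {2,7}. Remove leaf 2 (neighbor: 4).
Step 5: current leaves = {4,7}. Remove leaf 4 (neighbor: 9).
Step 6: current leaves = {7,9}. Remove leaf 7 (neighbor: 3).
Step 7: current leaves = {3,9}. Remove leaf 3 (neighbor: 8).
Step 8: current leaves = {8,9}. Remove leaf 8 (neighbor: 10).

Answer: 8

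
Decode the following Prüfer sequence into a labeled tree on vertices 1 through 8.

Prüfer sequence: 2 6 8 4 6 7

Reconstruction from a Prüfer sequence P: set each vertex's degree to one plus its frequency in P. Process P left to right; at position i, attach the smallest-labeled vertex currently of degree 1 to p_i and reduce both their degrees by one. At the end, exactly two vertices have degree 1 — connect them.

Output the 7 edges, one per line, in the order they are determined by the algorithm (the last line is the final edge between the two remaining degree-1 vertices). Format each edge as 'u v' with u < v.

Answer: 1 2
2 6
3 8
4 5
4 6
6 7
7 8

Derivation:
Initial degrees: {1:1, 2:2, 3:1, 4:2, 5:1, 6:3, 7:2, 8:2}
Step 1: smallest deg-1 vertex = 1, p_1 = 2. Add edge {1,2}. Now deg[1]=0, deg[2]=1.
Step 2: smallest deg-1 vertex = 2, p_2 = 6. Add edge {2,6}. Now deg[2]=0, deg[6]=2.
Step 3: smallest deg-1 vertex = 3, p_3 = 8. Add edge {3,8}. Now deg[3]=0, deg[8]=1.
Step 4: smallest deg-1 vertex = 5, p_4 = 4. Add edge {4,5}. Now deg[5]=0, deg[4]=1.
Step 5: smallest deg-1 vertex = 4, p_5 = 6. Add edge {4,6}. Now deg[4]=0, deg[6]=1.
Step 6: smallest deg-1 vertex = 6, p_6 = 7. Add edge {6,7}. Now deg[6]=0, deg[7]=1.
Final: two remaining deg-1 vertices are 7, 8. Add edge {7,8}.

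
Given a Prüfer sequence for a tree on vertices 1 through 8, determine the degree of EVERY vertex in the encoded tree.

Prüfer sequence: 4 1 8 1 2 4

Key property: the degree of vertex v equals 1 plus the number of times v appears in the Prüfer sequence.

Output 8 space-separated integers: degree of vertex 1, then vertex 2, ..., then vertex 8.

p_1 = 4: count[4] becomes 1
p_2 = 1: count[1] becomes 1
p_3 = 8: count[8] becomes 1
p_4 = 1: count[1] becomes 2
p_5 = 2: count[2] becomes 1
p_6 = 4: count[4] becomes 2
Degrees (1 + count): deg[1]=1+2=3, deg[2]=1+1=2, deg[3]=1+0=1, deg[4]=1+2=3, deg[5]=1+0=1, deg[6]=1+0=1, deg[7]=1+0=1, deg[8]=1+1=2

Answer: 3 2 1 3 1 1 1 2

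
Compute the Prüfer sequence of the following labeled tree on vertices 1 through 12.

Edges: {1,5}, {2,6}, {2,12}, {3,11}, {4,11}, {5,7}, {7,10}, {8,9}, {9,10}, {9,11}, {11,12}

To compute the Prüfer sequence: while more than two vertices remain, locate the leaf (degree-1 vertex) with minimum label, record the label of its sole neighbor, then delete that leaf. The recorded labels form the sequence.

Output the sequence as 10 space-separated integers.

Step 1: leaves = {1,3,4,6,8}. Remove smallest leaf 1, emit neighbor 5.
Step 2: leaves = {3,4,5,6,8}. Remove smallest leaf 3, emit neighbor 11.
Step 3: leaves = {4,5,6,8}. Remove smallest leaf 4, emit neighbor 11.
Step 4: leaves = {5,6,8}. Remove smallest leaf 5, emit neighbor 7.
Step 5: leaves = {6,7,8}. Remove smallest leaf 6, emit neighbor 2.
Step 6: leaves = {2,7,8}. Remove smallest leaf 2, emit neighbor 12.
Step 7: leaves = {7,8,12}. Remove smallest leaf 7, emit neighbor 10.
Step 8: leaves = {8,10,12}. Remove smallest leaf 8, emit neighbor 9.
Step 9: leaves = {10,12}. Remove smallest leaf 10, emit neighbor 9.
Step 10: leaves = {9,12}. Remove smallest leaf 9, emit neighbor 11.
Done: 2 vertices remain (11, 12). Sequence = [5 11 11 7 2 12 10 9 9 11]

Answer: 5 11 11 7 2 12 10 9 9 11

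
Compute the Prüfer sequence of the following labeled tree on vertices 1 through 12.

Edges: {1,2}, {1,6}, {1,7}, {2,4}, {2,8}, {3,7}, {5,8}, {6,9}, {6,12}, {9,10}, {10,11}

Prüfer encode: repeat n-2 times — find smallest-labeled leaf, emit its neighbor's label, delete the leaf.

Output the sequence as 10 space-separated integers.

Answer: 7 2 8 1 2 1 6 10 9 6

Derivation:
Step 1: leaves = {3,4,5,11,12}. Remove smallest leaf 3, emit neighbor 7.
Step 2: leaves = {4,5,7,11,12}. Remove smallest leaf 4, emit neighbor 2.
Step 3: leaves = {5,7,11,12}. Remove smallest leaf 5, emit neighbor 8.
Step 4: leaves = {7,8,11,12}. Remove smallest leaf 7, emit neighbor 1.
Step 5: leaves = {8,11,12}. Remove smallest leaf 8, emit neighbor 2.
Step 6: leaves = {2,11,12}. Remove smallest leaf 2, emit neighbor 1.
Step 7: leaves = {1,11,12}. Remove smallest leaf 1, emit neighbor 6.
Step 8: leaves = {11,12}. Remove smallest leaf 11, emit neighbor 10.
Step 9: leaves = {10,12}. Remove smallest leaf 10, emit neighbor 9.
Step 10: leaves = {9,12}. Remove smallest leaf 9, emit neighbor 6.
Done: 2 vertices remain (6, 12). Sequence = [7 2 8 1 2 1 6 10 9 6]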